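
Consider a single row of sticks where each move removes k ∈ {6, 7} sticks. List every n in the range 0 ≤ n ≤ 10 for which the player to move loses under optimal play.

0, 1, 2, 3, 4, 5

Build the Grundy sequence with g(k) = mex{g(k−s) : s ∈ {6, 7}, s ≤ k}:
k:     0  1  2  3  4  5  6  7  8  9 10
g(k):  0  0  0  0  0  0  1  1  1  1  1
The P-positions (g = 0) in 0..10 are 0, 1, 2, 3, 4, 5.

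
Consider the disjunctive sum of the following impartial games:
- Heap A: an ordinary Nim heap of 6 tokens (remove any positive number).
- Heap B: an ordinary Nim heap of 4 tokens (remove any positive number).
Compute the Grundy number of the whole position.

2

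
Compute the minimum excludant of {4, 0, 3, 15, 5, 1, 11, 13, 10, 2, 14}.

6

The values 0, 1, 2, 3, 4, 5 are all present; 6 is the first non-negative integer missing from the set.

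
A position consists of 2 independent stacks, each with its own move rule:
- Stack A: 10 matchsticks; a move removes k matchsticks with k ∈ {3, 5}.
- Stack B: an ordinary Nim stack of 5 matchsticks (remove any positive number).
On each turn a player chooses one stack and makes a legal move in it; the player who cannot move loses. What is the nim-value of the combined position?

Build the Grundy sequence for stack A with g(k) = mex{g(k−s) : s ∈ {3, 5}, s ≤ k}:
k:     0  1  2  3  4  5  6  7  8  9 10
g(k):  0  0  0  1  1  1  2  2  0  0  0
So g(10) = 0.
Stack B is a plain Nim stack of size 5, so its Grundy value is 5.
The value of a disjunctive sum is the nim-sum of the parts.
Combined value = 0 XOR 5 = 5.

5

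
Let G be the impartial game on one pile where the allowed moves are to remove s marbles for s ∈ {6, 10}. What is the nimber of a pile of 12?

2

Grundy values for subtraction set {6, 10}:
k:     0  1  2  3  4  5  6  7  8  9 10 11 12
g(k):  0  0  0  0  0  0  1  1  1  1  1  1  2
So g(12) = 2.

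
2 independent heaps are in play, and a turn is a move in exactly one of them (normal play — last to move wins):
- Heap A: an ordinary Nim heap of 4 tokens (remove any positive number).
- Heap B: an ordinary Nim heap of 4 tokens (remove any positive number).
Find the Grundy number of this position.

Heap A is a plain Nim heap of size 4, so its Grundy value is 4.
Heap B is a plain Nim heap of size 4, so its Grundy value is 4.
The value of a disjunctive sum is the nim-sum of the parts.
Combined value = 4 XOR 4 = 0.

0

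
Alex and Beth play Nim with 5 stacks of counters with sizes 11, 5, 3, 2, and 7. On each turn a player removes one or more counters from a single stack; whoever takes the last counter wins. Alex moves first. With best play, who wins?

Alex wins

Nim-sum: 11 ^ 5 ^ 3 ^ 2 ^ 7 = 8.
The nim-sum is 8 ≠ 0, so this is an N-position: the player to move can win; Alex has a winning move.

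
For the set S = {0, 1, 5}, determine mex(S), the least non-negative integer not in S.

The values 0, 1 are all present; 2 is the first non-negative integer missing from the set.

2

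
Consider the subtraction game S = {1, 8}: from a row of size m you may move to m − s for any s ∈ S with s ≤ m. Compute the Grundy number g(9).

0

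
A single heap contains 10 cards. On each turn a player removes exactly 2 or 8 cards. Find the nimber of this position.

Compute g(0), g(1), … for moves {2, 8}:
k:     0  1  2  3  4  5  6  7  8  9 10
g(k):  0  0  1  1  0  0  1  1  2  2  0
So g(10) = 0.

0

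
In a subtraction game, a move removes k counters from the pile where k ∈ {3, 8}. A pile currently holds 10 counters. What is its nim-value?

1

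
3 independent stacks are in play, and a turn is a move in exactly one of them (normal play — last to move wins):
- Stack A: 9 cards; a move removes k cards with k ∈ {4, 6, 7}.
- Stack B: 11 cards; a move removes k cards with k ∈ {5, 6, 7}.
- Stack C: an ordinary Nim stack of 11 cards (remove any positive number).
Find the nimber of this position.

11

Build the Grundy sequence for stack A with g(k) = mex{g(k−s) : s ∈ {4, 6, 7}, s ≤ k}:
g(0) = mex{} = 0
g(1) = mex{} = 0
g(2) = mex{} = 0
g(3) = mex{} = 0
g(4) = mex{0} = 1
g(5) = mex{0} = 1
g(6) = mex{0} = 1
g(7) = mex{0} = 1
g(8) = mex{0,1} = 2
g(9) = mex{0,1} = 2
So g(9) = 2.
For stack B, compute g(0), g(1), … with moves {5, 6, 7}:
k:     0  1  2  3  4  5  6  7  8  9 10 11
g(k):  0  0  0  0  0  1  1  1  1  1  2  2
So g(11) = 2.
Stack C is a plain Nim stack of size 11, so its Grundy value is 11.
By the Sprague-Grundy theorem, the Grundy value of a sum of independent games is the XOR of the component values.
Combined value = 2 XOR 2 XOR 11 = 11.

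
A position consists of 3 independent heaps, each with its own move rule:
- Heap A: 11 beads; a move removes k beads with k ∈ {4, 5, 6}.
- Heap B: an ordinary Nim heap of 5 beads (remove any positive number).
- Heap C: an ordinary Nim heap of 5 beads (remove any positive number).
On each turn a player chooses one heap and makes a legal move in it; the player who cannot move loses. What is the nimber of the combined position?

0

Build the Grundy sequence for heap A with g(k) = mex{g(k−s) : s ∈ {4, 5, 6}, s ≤ k}:
k:     0  1  2  3  4  5  6  7  8  9 10 11
g(k):  0  0  0  0  1  1  1  1  2  2  0  0
So g(11) = 0.
Heap B is a plain Nim heap of size 5, so its Grundy value is 5.
Heap C is a plain Nim heap of size 5, so its Grundy value is 5.
By the Sprague-Grundy theorem, the Grundy value of a sum of independent games is the XOR of the component values.
Combined value = 0 ⊕ 5 ⊕ 5 = 0.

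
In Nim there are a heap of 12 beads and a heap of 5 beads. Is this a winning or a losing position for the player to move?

Nim-sum: 12 ^ 5 = 9.
The nim-sum is 9 ≠ 0, so this is an N-position: the player to move can win.

Winning position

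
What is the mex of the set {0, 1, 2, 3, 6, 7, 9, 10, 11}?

4

The values 0, 1, 2, 3 are all present; 4 is the first non-negative integer missing from the set.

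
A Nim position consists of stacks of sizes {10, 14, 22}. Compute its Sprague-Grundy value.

18

Write each in binary and XOR column by column:
  01010  (10)
  01110  (14)
  10110  (22)
  -----
  10010  (18)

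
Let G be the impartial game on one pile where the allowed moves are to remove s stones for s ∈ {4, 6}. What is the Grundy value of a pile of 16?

1

Grundy values for subtraction set {4, 6}:
k:     0  1  2  3  4  5  6  7  8  9 10 11 12 13 14 15 16
g(k):  0  0  0  0  1  1  1  1  2  2  0  0  0  0  1  1  1
So g(16) = 1.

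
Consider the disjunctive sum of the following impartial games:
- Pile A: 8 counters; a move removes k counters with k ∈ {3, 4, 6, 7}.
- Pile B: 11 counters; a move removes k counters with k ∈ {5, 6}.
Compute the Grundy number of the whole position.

2

For pile A, compute g(0), g(1), … with moves {3, 4, 6, 7}:
g(0) = mex{} = 0
g(1) = mex{} = 0
g(2) = mex{} = 0
g(3) = mex{0} = 1
g(4) = mex{0} = 1
g(5) = mex{0} = 1
g(6) = mex{0,1} = 2
g(7) = mex{0,1} = 2
g(8) = mex{0,1} = 2
So g(8) = 2.
Grundy values for pile B (subtraction set {5, 6}):
g(0) = mex{} = 0
g(1) = mex{} = 0
g(2) = mex{} = 0
g(3) = mex{} = 0
g(4) = mex{} = 0
g(5) = mex{0} = 1
g(6) = mex{0} = 1
g(7) = mex{0} = 1
g(8) = mex{0} = 1
g(9) = mex{0} = 1
g(10) = mex{0,1} = 2
g(11) = mex{1} = 0
So g(11) = 0.
By the Sprague-Grundy theorem, the Grundy value of a sum of independent games is the XOR of the component values.
Combined value = 2 XOR 0 = 2.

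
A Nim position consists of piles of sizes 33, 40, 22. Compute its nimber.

In binary:
  100001  (33)
  101000  (40)
  010110  (22)
  ------
  011111  (31)

31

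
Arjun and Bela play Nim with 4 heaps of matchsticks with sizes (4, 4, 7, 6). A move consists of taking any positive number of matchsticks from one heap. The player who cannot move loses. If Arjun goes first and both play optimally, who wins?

Arjun wins

Compute the nim-sum pairwise:
4 ^ 4 = 0
0 ^ 7 = 7
7 ^ 6 = 1
The nim-sum is 1 ≠ 0, so this is an N-position: the player to move can win; Arjun has a winning move.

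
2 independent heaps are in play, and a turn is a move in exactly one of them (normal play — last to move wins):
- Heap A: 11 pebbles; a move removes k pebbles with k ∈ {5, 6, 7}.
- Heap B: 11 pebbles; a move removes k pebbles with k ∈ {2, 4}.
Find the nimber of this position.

Grundy values for heap A (subtraction set {5, 6, 7}):
g(0) = mex{} = 0
g(1) = mex{} = 0
g(2) = mex{} = 0
g(3) = mex{} = 0
g(4) = mex{} = 0
g(5) = mex{0} = 1
g(6) = mex{0} = 1
g(7) = mex{0} = 1
g(8) = mex{0} = 1
g(9) = mex{0} = 1
g(10) = mex{0,1} = 2
g(11) = mex{0,1} = 2
So g(11) = 2.
Build the Grundy sequence for heap B with g(k) = mex{g(k−s) : s ∈ {2, 4}, s ≤ k}:
g(0) = mex{} = 0
g(1) = mex{} = 0
g(2) = mex{0} = 1
g(3) = mex{0} = 1
g(4) = mex{0,1} = 2
g(5) = mex{0,1} = 2
g(6) = mex{1,2} = 0
g(7) = mex{1,2} = 0
g(8) = mex{0,2} = 1
g(9) = mex{0,2} = 1
g(10) = mex{0,1} = 2
g(11) = mex{0,1} = 2
So g(11) = 2.
By the Sprague-Grundy theorem, the Grundy value of a sum of independent games is the XOR of the component values.
Combined value = 2 XOR 2 = 0.

0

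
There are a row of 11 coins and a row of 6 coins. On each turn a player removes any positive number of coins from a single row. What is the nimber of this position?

13

In binary:
  1011  (11)
  0110  (6)
  ----
  1101  (13)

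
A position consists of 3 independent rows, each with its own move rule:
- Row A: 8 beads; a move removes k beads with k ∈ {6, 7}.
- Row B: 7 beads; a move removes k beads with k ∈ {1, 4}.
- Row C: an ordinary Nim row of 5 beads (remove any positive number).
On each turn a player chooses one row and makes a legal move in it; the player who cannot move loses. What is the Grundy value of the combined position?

4

Build the Grundy sequence for row A with g(k) = mex{g(k−s) : s ∈ {6, 7}, s ≤ k}:
k:     0  1  2  3  4  5  6  7  8
g(k):  0  0  0  0  0  0  1  1  1
So g(8) = 1.
Grundy values for row B (subtraction set {1, 4}):
g(0) = mex{} = 0
g(1) = mex{0} = 1
g(2) = mex{1} = 0
g(3) = mex{0} = 1
g(4) = mex{0,1} = 2
g(5) = mex{1,2} = 0
g(6) = mex{0} = 1
g(7) = mex{1} = 0
So g(7) = 0.
Row C is a plain Nim row of size 5, so its Grundy value is 5.
The value of a disjunctive sum is the nim-sum of the parts.
Combined value = 1 ⊕ 0 ⊕ 5 = 4.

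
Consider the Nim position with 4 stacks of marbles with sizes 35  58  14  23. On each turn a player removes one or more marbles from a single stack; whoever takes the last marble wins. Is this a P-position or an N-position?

In binary:
  100011  (35)
  111010  (58)
  001110  (14)
  010111  (23)
  ------
  000000  (0)
The nim-sum is 0, so this is a P-position: the player to move is in a losing position under optimal play.

P-position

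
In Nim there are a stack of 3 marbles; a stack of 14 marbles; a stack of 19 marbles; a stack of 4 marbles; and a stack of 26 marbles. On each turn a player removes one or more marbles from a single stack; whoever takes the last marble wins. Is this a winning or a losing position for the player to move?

Compute the nim-sum pairwise:
3 ⊕ 14 = 13
13 ⊕ 19 = 30
30 ⊕ 4 = 26
26 ⊕ 26 = 0
The nim-sum is 0, so this is a P-position: the player to move is in a losing position under optimal play.

Losing position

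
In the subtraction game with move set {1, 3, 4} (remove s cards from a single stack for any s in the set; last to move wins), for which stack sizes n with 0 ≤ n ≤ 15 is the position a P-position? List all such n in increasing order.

Grundy values for subtraction set {1, 3, 4}:
k:     0  1  2  3  4  5  6  7  8  9 10 11 12 13 14 15
g(k):  0  1  0  1  2  3  2  0  1  0  1  2  3  2  0  1
The P-positions (g = 0) in 0..15 are 0, 2, 7, 9, 14.

0, 2, 7, 9, 14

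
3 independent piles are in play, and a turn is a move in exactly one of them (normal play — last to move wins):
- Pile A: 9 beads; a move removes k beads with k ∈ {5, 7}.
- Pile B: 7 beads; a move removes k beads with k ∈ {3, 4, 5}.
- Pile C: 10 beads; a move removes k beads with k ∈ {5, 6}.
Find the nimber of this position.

1

Grundy values for pile A (subtraction set {5, 7}):
g(0) = mex{} = 0
g(1) = mex{} = 0
g(2) = mex{} = 0
g(3) = mex{} = 0
g(4) = mex{} = 0
g(5) = mex{0} = 1
g(6) = mex{0} = 1
g(7) = mex{0} = 1
g(8) = mex{0} = 1
g(9) = mex{0} = 1
So g(9) = 1.
Build the Grundy sequence for pile B with g(k) = mex{g(k−s) : s ∈ {3, 4, 5}, s ≤ k}:
g(0) = mex{} = 0
g(1) = mex{} = 0
g(2) = mex{} = 0
g(3) = mex{0} = 1
g(4) = mex{0} = 1
g(5) = mex{0} = 1
g(6) = mex{0,1} = 2
g(7) = mex{0,1} = 2
So g(7) = 2.
For pile C, compute g(0), g(1), … with moves {5, 6}:
g(0) = mex{} = 0
g(1) = mex{} = 0
g(2) = mex{} = 0
g(3) = mex{} = 0
g(4) = mex{} = 0
g(5) = mex{0} = 1
g(6) = mex{0} = 1
g(7) = mex{0} = 1
g(8) = mex{0} = 1
g(9) = mex{0} = 1
g(10) = mex{0,1} = 2
So g(10) = 2.
The value of a disjunctive sum is the nim-sum of the parts.
Combined value = 1 ⊕ 2 ⊕ 2 = 1.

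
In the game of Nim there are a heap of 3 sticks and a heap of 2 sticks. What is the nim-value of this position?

Nim-sum: 3 XOR 2 = 1.

1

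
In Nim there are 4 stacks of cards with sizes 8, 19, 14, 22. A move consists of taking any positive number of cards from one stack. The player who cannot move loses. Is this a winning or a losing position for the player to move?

Compute the nim-sum pairwise:
8 ⊕ 19 = 27
27 ⊕ 14 = 21
21 ⊕ 22 = 3
The nim-sum is 3 ≠ 0, so this is an N-position: the player to move can win.

Winning position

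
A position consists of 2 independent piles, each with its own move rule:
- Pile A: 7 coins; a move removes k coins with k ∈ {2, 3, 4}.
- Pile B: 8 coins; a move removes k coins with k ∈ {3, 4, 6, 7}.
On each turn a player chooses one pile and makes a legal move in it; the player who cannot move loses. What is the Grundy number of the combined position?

Build the Grundy sequence for pile A with g(k) = mex{g(k−s) : s ∈ {2, 3, 4}, s ≤ k}:
g(0) = mex{} = 0
g(1) = mex{} = 0
g(2) = mex{0} = 1
g(3) = mex{0} = 1
g(4) = mex{0,1} = 2
g(5) = mex{0,1} = 2
g(6) = mex{1,2} = 0
g(7) = mex{1,2} = 0
So g(7) = 0.
Grundy values for pile B (subtraction set {3, 4, 6, 7}):
g(0) = mex{} = 0
g(1) = mex{} = 0
g(2) = mex{} = 0
g(3) = mex{0} = 1
g(4) = mex{0} = 1
g(5) = mex{0} = 1
g(6) = mex{0,1} = 2
g(7) = mex{0,1} = 2
g(8) = mex{0,1} = 2
So g(8) = 2.
The value of a disjunctive sum is the nim-sum of the parts.
Combined value = 0 ⊕ 2 = 2.

2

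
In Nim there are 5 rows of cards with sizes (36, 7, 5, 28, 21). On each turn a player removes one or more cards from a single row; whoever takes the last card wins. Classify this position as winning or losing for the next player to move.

Compute the nim-sum pairwise:
36 ^ 7 = 35
35 ^ 5 = 38
38 ^ 28 = 58
58 ^ 21 = 47
The nim-sum is 47 ≠ 0, so this is an N-position: the player to move can win.

Winning position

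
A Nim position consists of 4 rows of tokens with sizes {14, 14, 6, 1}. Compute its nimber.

Nim-sum: 14 XOR 14 XOR 6 XOR 1 = 7.

7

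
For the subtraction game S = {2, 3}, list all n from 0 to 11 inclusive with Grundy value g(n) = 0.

Compute g(0), g(1), … for moves {2, 3}:
g(0) = mex{} = 0
g(1) = mex{} = 0
g(2) = mex{0} = 1
g(3) = mex{0} = 1
g(4) = mex{0,1} = 2
g(5) = mex{1} = 0
g(6) = mex{1,2} = 0
g(7) = mex{0,2} = 1
g(8) = mex{0} = 1
g(9) = mex{0,1} = 2
g(10) = mex{1} = 0
g(11) = mex{1,2} = 0
The P-positions (g = 0) in 0..11 are 0, 1, 5, 6, 10, 11.

0, 1, 5, 6, 10, 11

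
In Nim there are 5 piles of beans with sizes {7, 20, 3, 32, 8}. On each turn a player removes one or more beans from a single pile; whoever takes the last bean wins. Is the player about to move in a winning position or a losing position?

Compute the nim-sum pairwise:
7 ^ 20 = 19
19 ^ 3 = 16
16 ^ 32 = 48
48 ^ 8 = 56
The nim-sum is 56 ≠ 0, so this is an N-position: the player to move can win.

Winning position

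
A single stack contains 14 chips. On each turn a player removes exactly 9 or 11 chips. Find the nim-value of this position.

1

Grundy values for subtraction set {9, 11}:
g(0) = mex{} = 0
g(1) = mex{} = 0
g(2) = mex{} = 0
g(3) = mex{} = 0
g(4) = mex{} = 0
g(5) = mex{} = 0
g(6) = mex{} = 0
g(7) = mex{} = 0
g(8) = mex{} = 0
g(9) = mex{0} = 1
g(10) = mex{0} = 1
g(11) = mex{0} = 1
g(12) = mex{0} = 1
g(13) = mex{0} = 1
g(14) = mex{0} = 1
So g(14) = 1.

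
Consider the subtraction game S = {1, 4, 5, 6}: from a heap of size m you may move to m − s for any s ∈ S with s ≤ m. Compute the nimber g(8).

Grundy values for subtraction set {1, 4, 5, 6}:
k:     0  1  2  3  4  5  6  7  8
g(k):  0  1  0  1  2  3  2  3  4
So g(8) = 4.

4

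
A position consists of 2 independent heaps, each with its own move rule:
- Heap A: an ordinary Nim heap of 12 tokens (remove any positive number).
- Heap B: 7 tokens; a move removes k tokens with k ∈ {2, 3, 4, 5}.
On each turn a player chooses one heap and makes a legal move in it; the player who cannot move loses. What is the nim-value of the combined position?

Heap A is a plain Nim heap of size 12, so its Grundy value is 12.
For heap B, compute g(0), g(1), … with moves {2, 3, 4, 5}:
g(0) = mex{} = 0
g(1) = mex{} = 0
g(2) = mex{0} = 1
g(3) = mex{0} = 1
g(4) = mex{0,1} = 2
g(5) = mex{0,1} = 2
g(6) = mex{0,1,2} = 3
g(7) = mex{1,2} = 0
So g(7) = 0.
By the Sprague-Grundy theorem, the Grundy value of a sum of independent games is the XOR of the component values.
Combined value = 12 ⊕ 0 = 12.

12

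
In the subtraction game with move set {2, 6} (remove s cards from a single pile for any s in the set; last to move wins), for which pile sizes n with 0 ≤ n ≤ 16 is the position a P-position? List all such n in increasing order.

0, 1, 4, 5, 8, 9, 12, 13, 16

Build the Grundy sequence with g(k) = mex{g(k−s) : s ∈ {2, 6}, s ≤ k}:
k:     0  1  2  3  4  5  6  7  8  9 10 11 12 13 14 15 16
g(k):  0  0  1  1  0  0  1  1  0  0  1  1  0  0  1  1  0
The P-positions (g = 0) in 0..16 are 0, 1, 4, 5, 8, 9, 12, 13, 16.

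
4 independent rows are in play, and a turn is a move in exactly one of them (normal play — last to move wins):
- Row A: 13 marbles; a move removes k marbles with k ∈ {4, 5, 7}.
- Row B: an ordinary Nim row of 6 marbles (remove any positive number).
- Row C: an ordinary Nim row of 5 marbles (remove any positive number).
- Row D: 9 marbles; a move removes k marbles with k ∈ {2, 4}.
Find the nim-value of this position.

For row A, compute g(0), g(1), … with moves {4, 5, 7}:
k:     0  1  2  3  4  5  6  7  8  9 10 11 12 13
g(k):  0  0  0  0  1  1  1  1  2  2  2  0  0  0
So g(13) = 0.
Row B is a plain Nim row of size 6, so its Grundy value is 6.
Row C is a plain Nim row of size 5, so its Grundy value is 5.
Grundy values for row D (subtraction set {2, 4}):
k:     0  1  2  3  4  5  6  7  8  9
g(k):  0  0  1  1  2  2  0  0  1  1
So g(9) = 1.
By the Sprague-Grundy theorem, the Grundy value of a sum of independent games is the XOR of the component values.
Combined value = 0 ⊕ 6 ⊕ 5 ⊕ 1 = 2.

2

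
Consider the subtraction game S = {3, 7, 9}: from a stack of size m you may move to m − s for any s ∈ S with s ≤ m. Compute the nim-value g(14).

Compute g(0), g(1), … for moves {3, 7, 9}:
k:     0  1  2  3  4  5  6  7  8  9 10 11 12 13 14
g(k):  0  0  0  1  1  1  0  2  2  1  3  3  0  2  0
So g(14) = 0.

0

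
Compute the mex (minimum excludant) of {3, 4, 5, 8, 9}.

0 is not in the set, so the mex is 0.

0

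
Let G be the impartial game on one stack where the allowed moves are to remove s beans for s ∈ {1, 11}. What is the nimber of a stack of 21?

Compute g(0), g(1), … for moves {1, 11}:
k:     0  1  2  3  4  5  6  7  8  9 10 11 12 13 14 15 16 17 18 19 20 21
g(k):  0  1  0  1  0  1  0  1  0  1  0  1  0  1  0  1  0  1  0  1  0  1
So g(21) = 1.

1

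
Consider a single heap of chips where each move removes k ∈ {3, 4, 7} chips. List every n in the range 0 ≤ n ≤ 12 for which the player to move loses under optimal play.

0, 1, 2, 10, 11, 12

Build the Grundy sequence with g(k) = mex{g(k−s) : s ∈ {3, 4, 7}, s ≤ k}:
k:     0  1  2  3  4  5  6  7  8  9 10 11 12
g(k):  0  0  0  1  1  1  2  2  2  3  0  0  0
The P-positions (g = 0) in 0..12 are 0, 1, 2, 10, 11, 12.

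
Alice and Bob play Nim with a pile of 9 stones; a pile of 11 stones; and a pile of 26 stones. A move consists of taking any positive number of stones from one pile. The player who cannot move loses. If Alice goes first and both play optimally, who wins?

Nim-sum: 9 ^ 11 ^ 26 = 24.
The nim-sum is 24 ≠ 0, so this is an N-position: the player to move can win; Alice has a winning move.

Alice wins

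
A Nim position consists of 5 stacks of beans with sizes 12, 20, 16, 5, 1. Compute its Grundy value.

Nim-sum: 12 XOR 20 XOR 16 XOR 5 XOR 1 = 12.

12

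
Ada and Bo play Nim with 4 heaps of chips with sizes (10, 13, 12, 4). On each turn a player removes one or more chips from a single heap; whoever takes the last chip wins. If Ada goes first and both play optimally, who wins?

Ada wins

Compute the nim-sum pairwise:
10 XOR 13 = 7
7 XOR 12 = 11
11 XOR 4 = 15
The nim-sum is 15 ≠ 0, so this is an N-position: the player to move can win; Ada has a winning move.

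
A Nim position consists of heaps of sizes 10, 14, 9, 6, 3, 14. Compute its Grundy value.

Compute the nim-sum pairwise:
10 ^ 14 = 4
4 ^ 9 = 13
13 ^ 6 = 11
11 ^ 3 = 8
8 ^ 14 = 6

6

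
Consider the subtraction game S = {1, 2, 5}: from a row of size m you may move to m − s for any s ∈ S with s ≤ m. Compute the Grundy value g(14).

2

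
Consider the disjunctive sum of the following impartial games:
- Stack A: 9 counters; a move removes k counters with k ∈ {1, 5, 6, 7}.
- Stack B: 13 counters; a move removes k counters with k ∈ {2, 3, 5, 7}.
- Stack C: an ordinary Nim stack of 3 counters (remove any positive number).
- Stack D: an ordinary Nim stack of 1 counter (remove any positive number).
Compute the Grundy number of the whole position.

3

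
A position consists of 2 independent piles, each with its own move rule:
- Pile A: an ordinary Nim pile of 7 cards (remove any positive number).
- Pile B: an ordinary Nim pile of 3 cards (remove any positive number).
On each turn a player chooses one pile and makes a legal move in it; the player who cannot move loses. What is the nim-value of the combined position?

4

Pile A is a plain Nim pile of size 7, so its Grundy value is 7.
Pile B is a plain Nim pile of size 3, so its Grundy value is 3.
By the Sprague-Grundy theorem, the Grundy value of a sum of independent games is the XOR of the component values.
Combined value = 7 XOR 3 = 4.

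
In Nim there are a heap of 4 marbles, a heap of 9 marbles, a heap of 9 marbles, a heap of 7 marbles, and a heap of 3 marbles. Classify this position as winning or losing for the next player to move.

Bitwise XOR of the heap sizes:
  0100  (4)
  1001  (9)
  1001  (9)
  0111  (7)
  0011  (3)
  ----
  0000  (0)
The nim-sum is 0, so this is a P-position: the player to move is in a losing position under optimal play.

Losing position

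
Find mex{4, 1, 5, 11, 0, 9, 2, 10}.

3

The values 0, 1, 2 are all present; 3 is the first non-negative integer missing from the set.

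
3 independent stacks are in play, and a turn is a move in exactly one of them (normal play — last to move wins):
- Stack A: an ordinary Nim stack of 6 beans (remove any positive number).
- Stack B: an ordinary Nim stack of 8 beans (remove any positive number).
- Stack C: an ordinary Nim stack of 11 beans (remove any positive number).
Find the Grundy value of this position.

5

Stack A is a plain Nim stack of size 6, so its Grundy value is 6.
Stack B is a plain Nim stack of size 8, so its Grundy value is 8.
Stack C is a plain Nim stack of size 11, so its Grundy value is 11.
The value of a disjunctive sum is the nim-sum of the parts.
Combined value = 6 ⊕ 8 ⊕ 11 = 5.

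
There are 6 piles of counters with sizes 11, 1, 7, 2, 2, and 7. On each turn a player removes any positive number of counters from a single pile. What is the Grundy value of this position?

10

Compute the nim-sum pairwise:
11 ^ 1 = 10
10 ^ 7 = 13
13 ^ 2 = 15
15 ^ 2 = 13
13 ^ 7 = 10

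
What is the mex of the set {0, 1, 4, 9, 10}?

The values 0, 1 are all present; 2 is the first non-negative integer missing from the set.

2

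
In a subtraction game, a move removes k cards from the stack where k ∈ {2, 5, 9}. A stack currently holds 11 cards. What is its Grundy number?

0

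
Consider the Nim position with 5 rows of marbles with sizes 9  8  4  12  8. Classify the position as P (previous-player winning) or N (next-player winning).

N-position

Write each in binary and XOR column by column:
  1001  (9)
  1000  (8)
  0100  (4)
  1100  (12)
  1000  (8)
  ----
  0001  (1)
The nim-sum is 1 ≠ 0, so this is an N-position: the player to move can win.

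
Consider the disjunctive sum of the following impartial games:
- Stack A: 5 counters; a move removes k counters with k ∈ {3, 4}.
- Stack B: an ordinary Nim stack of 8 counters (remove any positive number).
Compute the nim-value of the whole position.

9

Build the Grundy sequence for stack A with g(k) = mex{g(k−s) : s ∈ {3, 4}, s ≤ k}:
k:     0  1  2  3  4  5
g(k):  0  0  0  1  1  1
So g(5) = 1.
Stack B is a plain Nim stack of size 8, so its Grundy value is 8.
The value of a disjunctive sum is the nim-sum of the parts.
Combined value = 1 XOR 8 = 9.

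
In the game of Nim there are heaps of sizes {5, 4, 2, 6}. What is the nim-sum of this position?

5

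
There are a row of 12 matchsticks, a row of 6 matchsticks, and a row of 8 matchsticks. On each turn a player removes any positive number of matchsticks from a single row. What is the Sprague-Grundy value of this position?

Nim-sum: 12 ^ 6 ^ 8 = 2.

2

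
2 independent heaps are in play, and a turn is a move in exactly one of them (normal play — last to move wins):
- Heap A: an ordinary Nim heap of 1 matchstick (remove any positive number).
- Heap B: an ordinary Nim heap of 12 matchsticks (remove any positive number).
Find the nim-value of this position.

Heap A is a plain Nim heap of size 1, so its Grundy value is 1.
Heap B is a plain Nim heap of size 12, so its Grundy value is 12.
The value of a disjunctive sum is the nim-sum of the parts.
Combined value = 1 XOR 12 = 13.

13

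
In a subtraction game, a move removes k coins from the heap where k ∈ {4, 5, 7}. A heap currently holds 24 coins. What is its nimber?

Build the Grundy sequence with g(k) = mex{g(k−s) : s ∈ {4, 5, 7}, s ≤ k}:
k:     0  1  2  3  4  5  6  7  8  9 10 11 12 13 14 15 16 17 18 19 20 21 22 23 24
g(k):  0  0  0  0  1  1  1  1  2  2  2  0  0  0  0  1  1  1  1  2  2  2  0  0  0
So g(24) = 0.

0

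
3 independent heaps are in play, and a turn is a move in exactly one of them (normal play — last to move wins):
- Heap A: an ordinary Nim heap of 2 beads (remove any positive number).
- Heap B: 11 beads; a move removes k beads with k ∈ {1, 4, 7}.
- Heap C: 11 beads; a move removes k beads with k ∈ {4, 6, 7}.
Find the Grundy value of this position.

3

Heap A is a plain Nim heap of size 2, so its Grundy value is 2.
Build the Grundy sequence for heap B with g(k) = mex{g(k−s) : s ∈ {1, 4, 7}, s ≤ k}:
g(0) = mex{} = 0
g(1) = mex{0} = 1
g(2) = mex{1} = 0
g(3) = mex{0} = 1
g(4) = mex{0,1} = 2
g(5) = mex{1,2} = 0
g(6) = mex{0} = 1
g(7) = mex{0,1} = 2
g(8) = mex{1,2} = 0
g(9) = mex{0} = 1
g(10) = mex{1} = 0
g(11) = mex{0,2} = 1
So g(11) = 1.
Grundy values for heap C (subtraction set {4, 6, 7}):
g(0) = mex{} = 0
g(1) = mex{} = 0
g(2) = mex{} = 0
g(3) = mex{} = 0
g(4) = mex{0} = 1
g(5) = mex{0} = 1
g(6) = mex{0} = 1
g(7) = mex{0} = 1
g(8) = mex{0,1} = 2
g(9) = mex{0,1} = 2
g(10) = mex{0,1} = 2
g(11) = mex{1} = 0
So g(11) = 0.
The value of a disjunctive sum is the nim-sum of the parts.
Combined value = 2 ⊕ 1 ⊕ 0 = 3.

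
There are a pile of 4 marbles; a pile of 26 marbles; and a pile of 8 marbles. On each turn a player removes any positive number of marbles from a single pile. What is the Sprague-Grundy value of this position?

22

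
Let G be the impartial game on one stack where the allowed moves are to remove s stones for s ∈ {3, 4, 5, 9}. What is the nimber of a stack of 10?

3

Compute g(0), g(1), … for moves {3, 4, 5, 9}:
g(0) = mex{} = 0
g(1) = mex{} = 0
g(2) = mex{} = 0
g(3) = mex{0} = 1
g(4) = mex{0} = 1
g(5) = mex{0} = 1
g(6) = mex{0,1} = 2
g(7) = mex{0,1} = 2
g(8) = mex{1} = 0
g(9) = mex{0,1,2} = 3
g(10) = mex{0,1,2} = 3
So g(10) = 3.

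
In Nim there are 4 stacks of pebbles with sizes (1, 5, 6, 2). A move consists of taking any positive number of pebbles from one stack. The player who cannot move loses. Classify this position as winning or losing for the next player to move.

Losing position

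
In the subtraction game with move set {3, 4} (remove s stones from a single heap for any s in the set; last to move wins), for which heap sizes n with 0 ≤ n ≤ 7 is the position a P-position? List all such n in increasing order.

Grundy values for subtraction set {3, 4}:
g(0) = mex{} = 0
g(1) = mex{} = 0
g(2) = mex{} = 0
g(3) = mex{0} = 1
g(4) = mex{0} = 1
g(5) = mex{0} = 1
g(6) = mex{0,1} = 2
g(7) = mex{1} = 0
The P-positions (g = 0) in 0..7 are 0, 1, 2, 7.

0, 1, 2, 7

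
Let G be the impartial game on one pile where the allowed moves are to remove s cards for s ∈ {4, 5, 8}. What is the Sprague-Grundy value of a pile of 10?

2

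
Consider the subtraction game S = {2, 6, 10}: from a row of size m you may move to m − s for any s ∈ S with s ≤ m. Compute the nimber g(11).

1

Compute g(0), g(1), … for moves {2, 6, 10}:
k:     0  1  2  3  4  5  6  7  8  9 10 11
g(k):  0  0  1  1  0  0  1  1  0  0  1  1
So g(11) = 1.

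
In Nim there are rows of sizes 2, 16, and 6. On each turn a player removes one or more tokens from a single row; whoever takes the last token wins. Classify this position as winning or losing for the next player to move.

In binary:
  00010  (2)
  10000  (16)
  00110  (6)
  -----
  10100  (20)
The nim-sum is 20 ≠ 0, so this is an N-position: the player to move can win.

Winning position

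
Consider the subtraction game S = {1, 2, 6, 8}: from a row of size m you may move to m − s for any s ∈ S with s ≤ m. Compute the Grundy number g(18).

Compute g(0), g(1), … for moves {1, 2, 6, 8}:
k:     0  1  2  3  4  5  6  7  8  9 10 11 12 13 14 15 16 17 18
g(k):  0  1  2  0  1  2  3  0  1  2  0  1  2  3  0  1  2  0  1
So g(18) = 1.

1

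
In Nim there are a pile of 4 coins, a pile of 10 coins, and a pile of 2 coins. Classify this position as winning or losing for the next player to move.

Winning position

Compute the nim-sum pairwise:
4 ^ 10 = 14
14 ^ 2 = 12
The nim-sum is 12 ≠ 0, so this is an N-position: the player to move can win.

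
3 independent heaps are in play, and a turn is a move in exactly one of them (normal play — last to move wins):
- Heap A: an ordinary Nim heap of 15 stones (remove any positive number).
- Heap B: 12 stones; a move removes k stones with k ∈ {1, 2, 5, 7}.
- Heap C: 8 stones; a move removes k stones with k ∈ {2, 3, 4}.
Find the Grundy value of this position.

14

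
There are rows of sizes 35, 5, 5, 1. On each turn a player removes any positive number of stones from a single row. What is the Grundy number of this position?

34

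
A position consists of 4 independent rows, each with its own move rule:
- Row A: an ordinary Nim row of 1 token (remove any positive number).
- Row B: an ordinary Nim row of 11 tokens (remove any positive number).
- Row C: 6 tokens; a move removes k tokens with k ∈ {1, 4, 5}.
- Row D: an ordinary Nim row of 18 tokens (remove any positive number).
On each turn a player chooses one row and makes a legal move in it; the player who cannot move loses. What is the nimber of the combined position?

26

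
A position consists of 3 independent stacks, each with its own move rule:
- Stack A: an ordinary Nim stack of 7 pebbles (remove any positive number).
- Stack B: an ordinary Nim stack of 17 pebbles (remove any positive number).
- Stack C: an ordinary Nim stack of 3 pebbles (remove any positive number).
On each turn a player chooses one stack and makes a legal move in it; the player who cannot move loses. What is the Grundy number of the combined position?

21

Stack A is a plain Nim stack of size 7, so its Grundy value is 7.
Stack B is a plain Nim stack of size 17, so its Grundy value is 17.
Stack C is a plain Nim stack of size 3, so its Grundy value is 3.
By the Sprague-Grundy theorem, the Grundy value of a sum of independent games is the XOR of the component values.
Combined value = 7 XOR 17 XOR 3 = 21.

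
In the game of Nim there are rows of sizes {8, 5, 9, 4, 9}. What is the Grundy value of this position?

9

Bitwise XOR of the heap sizes:
  1000  (8)
  0101  (5)
  1001  (9)
  0100  (4)
  1001  (9)
  ----
  1001  (9)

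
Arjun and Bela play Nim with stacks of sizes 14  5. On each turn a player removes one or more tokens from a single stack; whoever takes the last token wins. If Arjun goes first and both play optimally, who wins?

Arjun wins

Compute the nim-sum pairwise:
14 XOR 5 = 11
The nim-sum is 11 ≠ 0, so this is an N-position: the player to move can win; Arjun has a winning move.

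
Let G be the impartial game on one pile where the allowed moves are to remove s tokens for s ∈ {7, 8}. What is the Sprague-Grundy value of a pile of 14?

Build the Grundy sequence with g(k) = mex{g(k−s) : s ∈ {7, 8}, s ≤ k}:
k:     0  1  2  3  4  5  6  7  8  9 10 11 12 13 14
g(k):  0  0  0  0  0  0  0  1  1  1  1  1  1  1  2
So g(14) = 2.

2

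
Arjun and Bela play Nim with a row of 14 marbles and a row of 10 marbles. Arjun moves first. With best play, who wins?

Nim-sum: 14 XOR 10 = 4.
The nim-sum is 4 ≠ 0, so this is an N-position: the player to move can win; Arjun has a winning move.

Arjun wins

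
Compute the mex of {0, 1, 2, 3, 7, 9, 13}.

4

The values 0, 1, 2, 3 are all present; 4 is the first non-negative integer missing from the set.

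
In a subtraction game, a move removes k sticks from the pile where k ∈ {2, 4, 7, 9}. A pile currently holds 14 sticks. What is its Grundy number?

1

Grundy values for subtraction set {2, 4, 7, 9}:
k:     0  1  2  3  4  5  6  7  8  9 10 11 12 13 14
g(k):  0  0  1  1  2  2  0  3  1  4  2  0  0  1  1
So g(14) = 1.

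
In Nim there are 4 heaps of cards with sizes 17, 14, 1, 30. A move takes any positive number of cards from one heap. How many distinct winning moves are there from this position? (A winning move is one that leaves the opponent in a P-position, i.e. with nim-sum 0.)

0

Compute the nim-sum pairwise:
17 ⊕ 14 = 31
31 ⊕ 1 = 30
30 ⊕ 30 = 0
The nim-sum is already 0, so every move leaves a nonzero nim-sum — there are no winning moves.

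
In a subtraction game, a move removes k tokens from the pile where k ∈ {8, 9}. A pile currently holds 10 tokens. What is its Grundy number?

Compute g(0), g(1), … for moves {8, 9}:
k:     0  1  2  3  4  5  6  7  8  9 10
g(k):  0  0  0  0  0  0  0  0  1  1  1
So g(10) = 1.

1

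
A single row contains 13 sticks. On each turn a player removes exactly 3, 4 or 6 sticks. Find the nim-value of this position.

Compute g(0), g(1), … for moves {3, 4, 6}:
g(0) = mex{} = 0
g(1) = mex{} = 0
g(2) = mex{} = 0
g(3) = mex{0} = 1
g(4) = mex{0} = 1
g(5) = mex{0} = 1
g(6) = mex{0,1} = 2
g(7) = mex{0,1} = 2
g(8) = mex{0,1} = 2
g(9) = mex{1,2} = 0
g(10) = mex{1,2} = 0
g(11) = mex{1,2} = 0
g(12) = mex{0,2} = 1
g(13) = mex{0,2} = 1
So g(13) = 1.

1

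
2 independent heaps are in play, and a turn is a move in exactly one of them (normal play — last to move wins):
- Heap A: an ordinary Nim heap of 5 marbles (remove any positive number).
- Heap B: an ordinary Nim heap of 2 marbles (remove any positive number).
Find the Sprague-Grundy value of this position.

Heap A is a plain Nim heap of size 5, so its Grundy value is 5.
Heap B is a plain Nim heap of size 2, so its Grundy value is 2.
The value of a disjunctive sum is the nim-sum of the parts.
Combined value = 5 ⊕ 2 = 7.

7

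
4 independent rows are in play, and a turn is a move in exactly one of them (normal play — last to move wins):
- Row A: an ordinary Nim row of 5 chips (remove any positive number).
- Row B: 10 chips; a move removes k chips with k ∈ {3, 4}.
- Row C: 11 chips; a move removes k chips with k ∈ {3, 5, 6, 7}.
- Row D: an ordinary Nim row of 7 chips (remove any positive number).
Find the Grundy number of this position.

Row A is a plain Nim row of size 5, so its Grundy value is 5.
Grundy values for row B (subtraction set {3, 4}):
g(0) = mex{} = 0
g(1) = mex{} = 0
g(2) = mex{} = 0
g(3) = mex{0} = 1
g(4) = mex{0} = 1
g(5) = mex{0} = 1
g(6) = mex{0,1} = 2
g(7) = mex{1} = 0
g(8) = mex{1} = 0
g(9) = mex{1,2} = 0
g(10) = mex{0,2} = 1
So g(10) = 1.
Build the Grundy sequence for row C with g(k) = mex{g(k−s) : s ∈ {3, 5, 6, 7}, s ≤ k}:
g(0) = mex{} = 0
g(1) = mex{} = 0
g(2) = mex{} = 0
g(3) = mex{0} = 1
g(4) = mex{0} = 1
g(5) = mex{0} = 1
g(6) = mex{0,1} = 2
g(7) = mex{0,1} = 2
g(8) = mex{0,1} = 2
g(9) = mex{0,1,2} = 3
g(10) = mex{1,2} = 0
g(11) = mex{1,2} = 0
So g(11) = 0.
Row D is a plain Nim row of size 7, so its Grundy value is 7.
The value of a disjunctive sum is the nim-sum of the parts.
Combined value = 5 ⊕ 1 ⊕ 0 ⊕ 7 = 3.

3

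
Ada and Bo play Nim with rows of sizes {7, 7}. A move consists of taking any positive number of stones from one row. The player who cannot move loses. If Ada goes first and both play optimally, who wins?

Bo wins

In binary:
  111  (7)
  111  (7)
  ---
  000  (0)
The nim-sum is 0, so this is a P-position: the player to move is in a losing position under optimal play; Ada is about to move from it and so loses — Bo wins.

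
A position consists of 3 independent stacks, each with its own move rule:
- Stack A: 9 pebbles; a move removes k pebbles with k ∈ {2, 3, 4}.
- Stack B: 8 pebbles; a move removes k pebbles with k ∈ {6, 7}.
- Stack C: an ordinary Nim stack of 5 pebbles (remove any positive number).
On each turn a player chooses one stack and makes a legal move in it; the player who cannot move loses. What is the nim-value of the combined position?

Grundy values for stack A (subtraction set {2, 3, 4}):
g(0) = mex{} = 0
g(1) = mex{} = 0
g(2) = mex{0} = 1
g(3) = mex{0} = 1
g(4) = mex{0,1} = 2
g(5) = mex{0,1} = 2
g(6) = mex{1,2} = 0
g(7) = mex{1,2} = 0
g(8) = mex{0,2} = 1
g(9) = mex{0,2} = 1
So g(9) = 1.
For stack B, compute g(0), g(1), … with moves {6, 7}:
g(0) = mex{} = 0
g(1) = mex{} = 0
g(2) = mex{} = 0
g(3) = mex{} = 0
g(4) = mex{} = 0
g(5) = mex{} = 0
g(6) = mex{0} = 1
g(7) = mex{0} = 1
g(8) = mex{0} = 1
So g(8) = 1.
Stack C is a plain Nim stack of size 5, so its Grundy value is 5.
By the Sprague-Grundy theorem, the Grundy value of a sum of independent games is the XOR of the component values.
Combined value = 1 ⊕ 1 ⊕ 5 = 5.

5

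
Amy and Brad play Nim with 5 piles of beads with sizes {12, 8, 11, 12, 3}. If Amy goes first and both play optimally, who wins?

Brad wins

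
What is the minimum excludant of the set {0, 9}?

0 is in the set but 1 is not, so the mex is 1.

1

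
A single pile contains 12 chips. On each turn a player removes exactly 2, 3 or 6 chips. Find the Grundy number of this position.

1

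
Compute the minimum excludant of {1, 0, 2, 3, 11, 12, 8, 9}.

4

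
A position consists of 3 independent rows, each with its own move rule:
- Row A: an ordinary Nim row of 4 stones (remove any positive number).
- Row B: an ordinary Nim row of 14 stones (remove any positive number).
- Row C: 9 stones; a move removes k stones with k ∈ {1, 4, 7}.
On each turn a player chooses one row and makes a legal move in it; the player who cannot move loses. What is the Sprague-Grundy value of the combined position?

11

Row A is a plain Nim row of size 4, so its Grundy value is 4.
Row B is a plain Nim row of size 14, so its Grundy value is 14.
For row C, compute g(0), g(1), … with moves {1, 4, 7}:
g(0) = mex{} = 0
g(1) = mex{0} = 1
g(2) = mex{1} = 0
g(3) = mex{0} = 1
g(4) = mex{0,1} = 2
g(5) = mex{1,2} = 0
g(6) = mex{0} = 1
g(7) = mex{0,1} = 2
g(8) = mex{1,2} = 0
g(9) = mex{0} = 1
So g(9) = 1.
By the Sprague-Grundy theorem, the Grundy value of a sum of independent games is the XOR of the component values.
Combined value = 4 ⊕ 14 ⊕ 1 = 11.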